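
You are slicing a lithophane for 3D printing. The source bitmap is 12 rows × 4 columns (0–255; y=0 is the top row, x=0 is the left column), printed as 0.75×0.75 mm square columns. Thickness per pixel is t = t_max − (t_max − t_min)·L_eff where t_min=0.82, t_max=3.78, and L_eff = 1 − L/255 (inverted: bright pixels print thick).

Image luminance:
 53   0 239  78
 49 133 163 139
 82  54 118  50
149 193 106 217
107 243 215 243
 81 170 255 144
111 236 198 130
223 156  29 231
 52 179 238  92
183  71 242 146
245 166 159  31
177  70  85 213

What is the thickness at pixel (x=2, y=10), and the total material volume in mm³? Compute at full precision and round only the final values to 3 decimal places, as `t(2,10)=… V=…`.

span = t_max - t_min = 3.78 - 0.82 = 2.960
L(2,10) = 159, L_eff = 1 - 159/255 = 0.376471 (inverted)
t(2,10) = 3.78 - 2.960·0.376471 = 2.666
Σt over all 12·4 pixels = 764776/6375 ≈ 119.9648627
V = pitch²·Σt = 0.75²·764776/6375 = 67.480

t(2,10)=2.666 V=67.480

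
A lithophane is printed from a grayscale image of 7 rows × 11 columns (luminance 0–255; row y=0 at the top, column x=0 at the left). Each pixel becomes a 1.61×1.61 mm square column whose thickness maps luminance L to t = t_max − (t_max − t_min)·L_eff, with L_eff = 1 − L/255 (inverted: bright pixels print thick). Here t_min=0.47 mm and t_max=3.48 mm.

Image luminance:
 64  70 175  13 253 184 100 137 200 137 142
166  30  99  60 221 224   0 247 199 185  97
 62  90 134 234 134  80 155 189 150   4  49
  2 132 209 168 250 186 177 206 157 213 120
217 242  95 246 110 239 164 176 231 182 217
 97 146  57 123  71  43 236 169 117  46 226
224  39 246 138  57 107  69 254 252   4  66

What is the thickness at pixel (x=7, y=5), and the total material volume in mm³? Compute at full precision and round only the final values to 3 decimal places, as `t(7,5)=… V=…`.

span = t_max - t_min = 3.48 - 0.47 = 3.010
L(7,5) = 169, L_eff = 1 - 169/255 = 0.337255 (inverted)
t(7,5) = 3.48 - 3.010·0.337255 = 2.465
Σt over all 7·11 pixels = 282457/1700 ≈ 166.1511765
V = pitch²·Σt = 1.61²·282457/1700 = 430.680

t(7,5)=2.465 V=430.680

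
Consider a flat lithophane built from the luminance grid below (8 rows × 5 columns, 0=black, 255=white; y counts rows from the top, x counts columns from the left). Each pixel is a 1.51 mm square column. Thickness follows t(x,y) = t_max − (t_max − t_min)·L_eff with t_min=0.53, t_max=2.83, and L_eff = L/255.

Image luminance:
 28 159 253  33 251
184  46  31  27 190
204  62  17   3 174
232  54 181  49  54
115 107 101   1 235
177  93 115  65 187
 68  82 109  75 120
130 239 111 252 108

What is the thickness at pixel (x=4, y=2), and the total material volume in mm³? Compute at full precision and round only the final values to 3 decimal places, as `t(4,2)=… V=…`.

span = t_max - t_min = 2.83 - 0.53 = 2.300
L(4,2) = 174, L_eff = 174/255 = 0.682353
t(4,2) = 2.83 - 2.300·0.682353 = 1.261
Σt over all 8·5 pixels = 30009/425 ≈ 70.6094118
V = pitch²·Σt = 1.51²·30009/425 = 160.997

t(4,2)=1.261 V=160.997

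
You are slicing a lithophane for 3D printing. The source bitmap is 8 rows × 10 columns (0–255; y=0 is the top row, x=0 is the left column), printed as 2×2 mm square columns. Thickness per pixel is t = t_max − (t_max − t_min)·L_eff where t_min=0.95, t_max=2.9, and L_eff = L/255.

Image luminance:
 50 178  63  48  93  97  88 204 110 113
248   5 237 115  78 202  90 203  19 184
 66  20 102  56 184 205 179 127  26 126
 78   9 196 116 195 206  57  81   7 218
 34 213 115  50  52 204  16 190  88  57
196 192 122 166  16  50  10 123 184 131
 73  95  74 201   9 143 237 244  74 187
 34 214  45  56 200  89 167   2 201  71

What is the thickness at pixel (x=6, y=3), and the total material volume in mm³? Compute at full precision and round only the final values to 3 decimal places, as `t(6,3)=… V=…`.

span = t_max - t_min = 2.9 - 0.95 = 1.950
L(6,3) = 57, L_eff = 57/255 = 0.223529
t(6,3) = 2.9 - 1.950·0.223529 = 2.464
Σt over all 8·10 pixels = 68362/425 ≈ 160.8517647
V = pitch²·Σt = 2²·68362/425 = 643.407

t(6,3)=2.464 V=643.407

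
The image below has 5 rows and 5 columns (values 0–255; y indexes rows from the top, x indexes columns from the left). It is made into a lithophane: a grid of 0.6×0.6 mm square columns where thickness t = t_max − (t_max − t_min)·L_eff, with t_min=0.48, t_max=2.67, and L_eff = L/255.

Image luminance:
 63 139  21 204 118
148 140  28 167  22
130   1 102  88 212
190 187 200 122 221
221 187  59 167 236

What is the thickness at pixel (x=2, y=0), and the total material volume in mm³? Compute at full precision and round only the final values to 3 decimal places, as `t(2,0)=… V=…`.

span = t_max - t_min = 2.67 - 0.48 = 2.190
L(2,0) = 21, L_eff = 21/255 = 0.082353
t(2,0) = 2.67 - 2.190·0.082353 = 2.490
Σt over all 5·5 pixels = 160573/4250 ≈ 37.7818824
V = pitch²·Σt = 0.6²·160573/4250 = 13.601

t(2,0)=2.490 V=13.601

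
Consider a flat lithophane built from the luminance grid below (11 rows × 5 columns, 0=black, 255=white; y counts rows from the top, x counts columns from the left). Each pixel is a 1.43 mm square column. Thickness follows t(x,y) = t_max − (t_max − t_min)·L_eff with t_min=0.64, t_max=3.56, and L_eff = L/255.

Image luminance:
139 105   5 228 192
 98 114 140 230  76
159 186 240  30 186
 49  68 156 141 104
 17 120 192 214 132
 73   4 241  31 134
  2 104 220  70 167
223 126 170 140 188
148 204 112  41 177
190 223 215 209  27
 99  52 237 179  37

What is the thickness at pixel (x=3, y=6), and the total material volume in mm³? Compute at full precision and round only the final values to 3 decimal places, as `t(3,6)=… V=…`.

t(3,6)=2.758 V=227.955

span = t_max - t_min = 3.56 - 0.64 = 2.920
L(3,6) = 70, L_eff = 70/255 = 0.274510
t(3,6) = 3.56 - 2.920·0.274510 = 2.758
Σt over all 11·5 pixels = 710653/6375 ≈ 111.4749804
V = pitch²·Σt = 1.43²·710653/6375 = 227.955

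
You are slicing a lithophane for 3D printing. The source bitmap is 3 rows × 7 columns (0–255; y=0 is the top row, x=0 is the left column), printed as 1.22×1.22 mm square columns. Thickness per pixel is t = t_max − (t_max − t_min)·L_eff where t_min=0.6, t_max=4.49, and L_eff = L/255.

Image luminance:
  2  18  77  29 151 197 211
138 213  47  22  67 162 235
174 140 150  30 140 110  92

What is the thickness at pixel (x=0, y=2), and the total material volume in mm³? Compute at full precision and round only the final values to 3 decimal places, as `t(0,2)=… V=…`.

t(0,2)=1.836 V=85.735

span = t_max - t_min = 4.49 - 0.6 = 3.890
L(0,2) = 174, L_eff = 174/255 = 0.682353
t(0,2) = 4.49 - 3.890·0.682353 = 1.836
Σt over all 3·7 pixels = 29377/510 ≈ 57.6019608
V = pitch²·Σt = 1.22²·29377/510 = 85.735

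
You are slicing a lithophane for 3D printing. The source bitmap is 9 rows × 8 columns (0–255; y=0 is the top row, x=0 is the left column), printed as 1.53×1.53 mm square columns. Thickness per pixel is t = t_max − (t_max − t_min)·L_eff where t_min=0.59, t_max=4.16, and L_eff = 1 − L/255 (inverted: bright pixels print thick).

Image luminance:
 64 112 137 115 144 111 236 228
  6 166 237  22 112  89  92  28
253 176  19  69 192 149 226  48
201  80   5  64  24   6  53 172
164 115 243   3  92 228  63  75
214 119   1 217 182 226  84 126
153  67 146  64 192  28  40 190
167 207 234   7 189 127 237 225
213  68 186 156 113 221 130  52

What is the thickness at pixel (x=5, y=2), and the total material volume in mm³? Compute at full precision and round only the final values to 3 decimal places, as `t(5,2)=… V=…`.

t(5,2)=2.676 V=400.949

span = t_max - t_min = 4.16 - 0.59 = 3.570
L(5,2) = 149, L_eff = 1 - 149/255 = 0.415686 (inverted)
t(5,2) = 4.16 - 3.570·0.415686 = 2.676
Σt over all 9·8 pixels = 171.28
V = pitch²·Σt = 1.53²·171.28 = 400.949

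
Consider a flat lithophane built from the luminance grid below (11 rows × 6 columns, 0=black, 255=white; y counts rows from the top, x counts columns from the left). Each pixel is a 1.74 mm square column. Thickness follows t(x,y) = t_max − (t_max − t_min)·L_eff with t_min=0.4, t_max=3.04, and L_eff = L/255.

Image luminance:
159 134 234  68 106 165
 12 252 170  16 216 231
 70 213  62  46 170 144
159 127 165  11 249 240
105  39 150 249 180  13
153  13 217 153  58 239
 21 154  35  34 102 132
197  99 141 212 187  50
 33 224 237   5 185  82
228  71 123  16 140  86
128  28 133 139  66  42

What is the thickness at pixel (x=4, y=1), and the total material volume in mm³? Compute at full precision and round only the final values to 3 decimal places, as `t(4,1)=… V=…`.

span = t_max - t_min = 3.04 - 0.4 = 2.640
L(4,1) = 216, L_eff = 216/255 = 0.847059
t(4,1) = 3.04 - 2.640·0.847059 = 0.804
Σt over all 11·6 pixels = 243364/2125 ≈ 114.5242353
V = pitch²·Σt = 1.74²·243364/2125 = 346.734

t(4,1)=0.804 V=346.734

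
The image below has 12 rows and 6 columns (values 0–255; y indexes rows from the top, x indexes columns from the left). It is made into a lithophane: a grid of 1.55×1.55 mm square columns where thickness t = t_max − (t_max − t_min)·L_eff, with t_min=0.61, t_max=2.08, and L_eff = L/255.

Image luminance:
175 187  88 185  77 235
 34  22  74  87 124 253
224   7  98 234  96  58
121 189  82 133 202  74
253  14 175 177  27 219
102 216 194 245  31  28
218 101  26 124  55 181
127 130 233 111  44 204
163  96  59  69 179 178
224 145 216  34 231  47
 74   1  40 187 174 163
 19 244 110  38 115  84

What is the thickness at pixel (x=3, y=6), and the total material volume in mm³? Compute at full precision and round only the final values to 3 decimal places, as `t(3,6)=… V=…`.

t(3,6)=1.365 V=232.603

span = t_max - t_min = 2.08 - 0.61 = 1.470
L(3,6) = 124, L_eff = 124/255 = 0.486275
t(3,6) = 2.08 - 1.470·0.486275 = 1.365
Σt over all 12·6 pixels = 205736/2125 ≈ 96.8169412
V = pitch²·Σt = 1.55²·205736/2125 = 232.603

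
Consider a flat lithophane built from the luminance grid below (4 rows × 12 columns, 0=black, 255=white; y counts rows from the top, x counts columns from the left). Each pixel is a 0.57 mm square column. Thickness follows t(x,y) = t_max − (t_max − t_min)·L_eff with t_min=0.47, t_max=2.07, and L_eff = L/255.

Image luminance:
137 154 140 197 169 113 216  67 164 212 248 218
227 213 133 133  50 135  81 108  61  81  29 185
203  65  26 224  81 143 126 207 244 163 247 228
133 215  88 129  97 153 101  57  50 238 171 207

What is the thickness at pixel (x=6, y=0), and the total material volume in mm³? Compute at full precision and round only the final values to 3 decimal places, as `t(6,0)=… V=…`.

span = t_max - t_min = 2.07 - 0.47 = 1.600
L(6,0) = 216, L_eff = 216/255 = 0.847059
t(6,0) = 2.07 - 1.600·0.847059 = 0.715
Σt over all 4·12 pixels = 70148/1275 ≈ 55.0180392
V = pitch²·Σt = 0.57²·70148/1275 = 17.875

t(6,0)=0.715 V=17.875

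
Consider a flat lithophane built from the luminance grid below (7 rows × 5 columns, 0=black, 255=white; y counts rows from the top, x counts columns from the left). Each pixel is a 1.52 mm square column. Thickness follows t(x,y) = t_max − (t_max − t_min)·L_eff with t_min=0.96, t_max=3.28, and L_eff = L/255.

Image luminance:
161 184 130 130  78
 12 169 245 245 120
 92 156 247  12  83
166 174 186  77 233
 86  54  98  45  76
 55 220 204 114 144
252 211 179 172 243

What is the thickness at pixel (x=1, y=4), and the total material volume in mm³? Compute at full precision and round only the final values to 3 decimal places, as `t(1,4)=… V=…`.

t(1,4)=2.789 V=159.019

span = t_max - t_min = 3.28 - 0.96 = 2.320
L(1,4) = 54, L_eff = 54/255 = 0.211765
t(1,4) = 3.28 - 2.320·0.211765 = 2.789
Σt over all 7·5 pixels = 438776/6375 ≈ 68.8276078
V = pitch²·Σt = 1.52²·438776/6375 = 159.019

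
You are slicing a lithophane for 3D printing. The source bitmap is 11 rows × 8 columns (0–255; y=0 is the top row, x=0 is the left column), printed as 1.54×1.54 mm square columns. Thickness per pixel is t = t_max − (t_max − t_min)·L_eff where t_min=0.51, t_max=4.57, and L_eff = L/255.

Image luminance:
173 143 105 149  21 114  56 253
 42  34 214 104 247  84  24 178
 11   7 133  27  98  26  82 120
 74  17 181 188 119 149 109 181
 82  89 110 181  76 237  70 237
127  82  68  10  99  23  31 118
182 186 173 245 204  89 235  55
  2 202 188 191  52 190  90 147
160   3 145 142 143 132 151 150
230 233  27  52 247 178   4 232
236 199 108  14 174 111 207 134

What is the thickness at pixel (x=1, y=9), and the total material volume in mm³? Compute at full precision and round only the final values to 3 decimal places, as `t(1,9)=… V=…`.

span = t_max - t_min = 4.57 - 0.51 = 4.060
L(1,9) = 233, L_eff = 233/255 = 0.913725
t(1,9) = 4.57 - 4.060·0.913725 = 0.860
Σt over all 11·8 pixels = 1452751/6375 ≈ 227.8825098
V = pitch²·Σt = 1.54²·1452751/6375 = 540.446

t(1,9)=0.860 V=540.446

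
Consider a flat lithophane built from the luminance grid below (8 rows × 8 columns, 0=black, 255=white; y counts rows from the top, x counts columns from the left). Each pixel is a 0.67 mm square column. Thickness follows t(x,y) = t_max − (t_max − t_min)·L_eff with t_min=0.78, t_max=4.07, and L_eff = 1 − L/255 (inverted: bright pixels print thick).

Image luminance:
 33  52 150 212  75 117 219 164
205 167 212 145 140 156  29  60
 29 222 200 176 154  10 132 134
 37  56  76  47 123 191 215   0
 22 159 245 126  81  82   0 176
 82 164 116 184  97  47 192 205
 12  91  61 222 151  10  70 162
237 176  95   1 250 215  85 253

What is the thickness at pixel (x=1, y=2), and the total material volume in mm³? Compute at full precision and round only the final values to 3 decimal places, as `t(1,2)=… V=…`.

span = t_max - t_min = 4.07 - 0.78 = 3.290
L(1,2) = 222, L_eff = 1 - 222/255 = 0.129412 (inverted)
t(1,2) = 4.07 - 3.290·0.129412 = 3.644
Σt over all 8·8 pixels = 153.226
V = pitch²·Σt = 0.67²·153.226 = 68.783

t(1,2)=3.644 V=68.783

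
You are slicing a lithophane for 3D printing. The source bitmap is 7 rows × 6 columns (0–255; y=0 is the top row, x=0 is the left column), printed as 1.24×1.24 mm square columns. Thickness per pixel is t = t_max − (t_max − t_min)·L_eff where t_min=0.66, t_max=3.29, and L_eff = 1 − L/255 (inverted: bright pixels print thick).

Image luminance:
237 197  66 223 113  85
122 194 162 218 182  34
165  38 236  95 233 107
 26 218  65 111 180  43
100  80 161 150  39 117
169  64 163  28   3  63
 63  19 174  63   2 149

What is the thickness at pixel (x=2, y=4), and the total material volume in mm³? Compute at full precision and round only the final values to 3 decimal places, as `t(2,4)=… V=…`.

span = t_max - t_min = 3.29 - 0.66 = 2.630
L(2,4) = 161, L_eff = 1 - 161/255 = 0.368627 (inverted)
t(2,4) = 3.29 - 2.630·0.368627 = 2.321
Σt over all 7·6 pixels = 2010551/25500 ≈ 78.8451373
V = pitch²·Σt = 1.24²·2010551/25500 = 121.232

t(2,4)=2.321 V=121.232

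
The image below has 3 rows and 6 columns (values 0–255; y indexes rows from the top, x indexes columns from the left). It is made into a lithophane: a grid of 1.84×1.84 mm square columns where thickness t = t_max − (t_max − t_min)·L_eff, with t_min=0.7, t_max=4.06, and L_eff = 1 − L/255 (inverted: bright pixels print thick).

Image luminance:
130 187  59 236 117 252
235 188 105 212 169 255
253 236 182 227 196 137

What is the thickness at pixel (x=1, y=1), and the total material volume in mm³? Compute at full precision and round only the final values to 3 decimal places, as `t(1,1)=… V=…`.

span = t_max - t_min = 4.06 - 0.7 = 3.360
L(1,1) = 188, L_eff = 1 - 188/255 = 0.262745 (inverted)
t(1,1) = 4.06 - 3.360·0.262745 = 3.177
Σt over all 3·6 pixels = 121303/2125 ≈ 57.0837647
V = pitch²·Σt = 1.84²·121303/2125 = 193.263

t(1,1)=3.177 V=193.263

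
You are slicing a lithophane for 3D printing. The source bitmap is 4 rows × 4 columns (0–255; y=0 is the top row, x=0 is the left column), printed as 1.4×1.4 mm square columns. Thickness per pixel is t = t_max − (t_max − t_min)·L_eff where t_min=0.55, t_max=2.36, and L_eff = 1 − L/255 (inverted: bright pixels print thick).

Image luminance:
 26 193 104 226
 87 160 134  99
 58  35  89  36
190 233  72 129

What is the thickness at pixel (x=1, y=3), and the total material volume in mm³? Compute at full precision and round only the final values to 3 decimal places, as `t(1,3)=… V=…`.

t(1,3)=2.204 V=43.278

span = t_max - t_min = 2.36 - 0.55 = 1.810
L(1,3) = 233, L_eff = 1 - 233/255 = 0.086275 (inverted)
t(1,3) = 2.36 - 1.810·0.086275 = 2.204
Σt over all 4·4 pixels = 563051/25500 ≈ 22.0804314
V = pitch²·Σt = 1.4²·563051/25500 = 43.278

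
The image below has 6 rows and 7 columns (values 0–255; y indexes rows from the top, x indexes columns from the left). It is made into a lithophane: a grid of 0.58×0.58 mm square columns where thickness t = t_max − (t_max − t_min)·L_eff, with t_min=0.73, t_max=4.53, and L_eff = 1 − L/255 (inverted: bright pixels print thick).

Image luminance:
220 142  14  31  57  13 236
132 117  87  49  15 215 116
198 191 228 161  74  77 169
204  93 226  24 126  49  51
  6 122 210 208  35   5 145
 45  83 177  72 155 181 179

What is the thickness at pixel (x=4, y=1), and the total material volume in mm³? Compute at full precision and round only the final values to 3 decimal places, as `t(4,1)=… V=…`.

t(4,1)=0.954 V=35.068

span = t_max - t_min = 4.53 - 0.73 = 3.800
L(4,1) = 15, L_eff = 1 - 15/255 = 0.941176 (inverted)
t(4,1) = 4.53 - 3.800·0.941176 = 0.954
Σt over all 6·7 pixels = 88609/850 ≈ 104.2458824
V = pitch²·Σt = 0.58²·88609/850 = 35.068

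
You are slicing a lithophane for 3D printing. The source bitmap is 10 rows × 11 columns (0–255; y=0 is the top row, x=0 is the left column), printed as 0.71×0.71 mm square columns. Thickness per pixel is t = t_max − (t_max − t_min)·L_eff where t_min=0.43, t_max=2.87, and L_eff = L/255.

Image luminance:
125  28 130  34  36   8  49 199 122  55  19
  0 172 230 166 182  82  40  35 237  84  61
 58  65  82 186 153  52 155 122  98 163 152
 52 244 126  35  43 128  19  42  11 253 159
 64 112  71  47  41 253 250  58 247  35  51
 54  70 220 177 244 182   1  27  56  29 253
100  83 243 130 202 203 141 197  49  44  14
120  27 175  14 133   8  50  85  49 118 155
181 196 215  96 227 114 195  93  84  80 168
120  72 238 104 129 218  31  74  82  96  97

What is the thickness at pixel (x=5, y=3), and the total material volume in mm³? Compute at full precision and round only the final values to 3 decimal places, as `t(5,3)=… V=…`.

span = t_max - t_min = 2.87 - 0.43 = 2.440
L(5,3) = 128, L_eff = 128/255 = 0.501961
t(5,3) = 2.87 - 2.440·0.501961 = 1.645
Σt over all 10·11 pixels = 2526527/12750 ≈ 198.1589804
V = pitch²·Σt = 0.71²·2526527/12750 = 99.892

t(5,3)=1.645 V=99.892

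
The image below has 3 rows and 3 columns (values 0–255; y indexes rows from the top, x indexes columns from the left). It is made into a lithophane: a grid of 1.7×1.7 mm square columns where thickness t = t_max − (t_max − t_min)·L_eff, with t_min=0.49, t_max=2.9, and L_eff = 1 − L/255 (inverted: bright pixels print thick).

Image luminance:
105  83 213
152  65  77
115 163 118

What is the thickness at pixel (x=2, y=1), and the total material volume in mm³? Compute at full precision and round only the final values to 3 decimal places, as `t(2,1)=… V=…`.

span = t_max - t_min = 2.9 - 0.49 = 2.410
L(2,1) = 77, L_eff = 1 - 77/255 = 0.698039 (inverted)
t(2,1) = 2.9 - 2.410·0.698039 = 1.218
Σt over all 3·3 pixels = 187693/12750 ≈ 14.7210196
V = pitch²·Σt = 1.7²·187693/12750 = 42.544

t(2,1)=1.218 V=42.544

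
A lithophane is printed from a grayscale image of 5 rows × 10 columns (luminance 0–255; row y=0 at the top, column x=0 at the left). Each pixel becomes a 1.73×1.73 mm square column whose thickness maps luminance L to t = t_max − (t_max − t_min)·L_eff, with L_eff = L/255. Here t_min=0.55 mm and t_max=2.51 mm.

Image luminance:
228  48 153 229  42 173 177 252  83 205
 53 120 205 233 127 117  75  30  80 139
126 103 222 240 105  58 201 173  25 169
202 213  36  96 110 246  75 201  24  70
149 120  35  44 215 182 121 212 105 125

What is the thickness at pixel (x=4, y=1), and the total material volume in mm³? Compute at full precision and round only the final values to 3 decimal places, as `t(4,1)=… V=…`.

t(4,1)=1.534 V=219.824

span = t_max - t_min = 2.51 - 0.55 = 1.960
L(4,1) = 127, L_eff = 127/255 = 0.498039
t(4,1) = 2.51 - 1.960·0.498039 = 1.534
Σt over all 5·10 pixels = 936469/12750 ≈ 73.4485490
V = pitch²·Σt = 1.73²·936469/12750 = 219.824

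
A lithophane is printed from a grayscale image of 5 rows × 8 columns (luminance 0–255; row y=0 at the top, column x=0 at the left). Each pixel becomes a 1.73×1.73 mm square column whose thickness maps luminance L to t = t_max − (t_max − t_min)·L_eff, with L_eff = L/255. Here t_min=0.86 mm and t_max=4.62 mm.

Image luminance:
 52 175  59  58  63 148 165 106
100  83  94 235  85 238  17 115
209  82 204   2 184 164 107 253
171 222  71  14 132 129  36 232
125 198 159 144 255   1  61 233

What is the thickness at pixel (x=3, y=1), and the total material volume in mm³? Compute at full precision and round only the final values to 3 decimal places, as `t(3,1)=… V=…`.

t(3,1)=1.155 V=324.447

span = t_max - t_min = 4.62 - 0.86 = 3.760
L(3,1) = 235, L_eff = 235/255 = 0.921569
t(3,1) = 4.62 - 3.760·0.921569 = 1.155
Σt over all 5·8 pixels = 230362/2125 ≈ 108.4056471
V = pitch²·Σt = 1.73²·230362/2125 = 324.447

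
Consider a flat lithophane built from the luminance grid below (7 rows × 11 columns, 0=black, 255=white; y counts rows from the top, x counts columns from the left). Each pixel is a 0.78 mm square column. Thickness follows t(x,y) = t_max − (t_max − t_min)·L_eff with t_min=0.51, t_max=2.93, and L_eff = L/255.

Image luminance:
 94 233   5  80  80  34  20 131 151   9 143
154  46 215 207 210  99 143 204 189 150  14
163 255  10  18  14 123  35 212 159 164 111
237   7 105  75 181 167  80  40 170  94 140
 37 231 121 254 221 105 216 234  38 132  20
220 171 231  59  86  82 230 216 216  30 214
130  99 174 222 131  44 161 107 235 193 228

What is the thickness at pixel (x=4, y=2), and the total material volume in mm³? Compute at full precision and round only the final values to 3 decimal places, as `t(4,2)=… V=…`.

span = t_max - t_min = 2.93 - 0.51 = 2.420
L(4,2) = 14, L_eff = 14/255 = 0.054902
t(4,2) = 2.93 - 2.420·0.054902 = 2.797
Σt over all 7·11 pixels = 3270377/25500 ≈ 128.2500784
V = pitch²·Σt = 0.78²·3270377/25500 = 78.027

t(4,2)=2.797 V=78.027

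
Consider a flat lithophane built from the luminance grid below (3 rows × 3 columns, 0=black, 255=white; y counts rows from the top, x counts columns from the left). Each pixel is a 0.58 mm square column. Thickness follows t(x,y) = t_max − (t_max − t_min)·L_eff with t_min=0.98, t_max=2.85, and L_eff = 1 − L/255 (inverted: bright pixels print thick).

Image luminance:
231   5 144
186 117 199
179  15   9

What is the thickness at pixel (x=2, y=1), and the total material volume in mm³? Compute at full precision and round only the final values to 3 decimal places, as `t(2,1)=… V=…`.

span = t_max - t_min = 2.85 - 0.98 = 1.870
L(2,1) = 199, L_eff = 1 - 199/255 = 0.219608 (inverted)
t(2,1) = 2.85 - 1.870·0.219608 = 2.439
Σt over all 3·3 pixels = 5033/300 ≈ 16.7766667
V = pitch²·Σt = 0.58²·5033/300 = 5.644

t(2,1)=2.439 V=5.644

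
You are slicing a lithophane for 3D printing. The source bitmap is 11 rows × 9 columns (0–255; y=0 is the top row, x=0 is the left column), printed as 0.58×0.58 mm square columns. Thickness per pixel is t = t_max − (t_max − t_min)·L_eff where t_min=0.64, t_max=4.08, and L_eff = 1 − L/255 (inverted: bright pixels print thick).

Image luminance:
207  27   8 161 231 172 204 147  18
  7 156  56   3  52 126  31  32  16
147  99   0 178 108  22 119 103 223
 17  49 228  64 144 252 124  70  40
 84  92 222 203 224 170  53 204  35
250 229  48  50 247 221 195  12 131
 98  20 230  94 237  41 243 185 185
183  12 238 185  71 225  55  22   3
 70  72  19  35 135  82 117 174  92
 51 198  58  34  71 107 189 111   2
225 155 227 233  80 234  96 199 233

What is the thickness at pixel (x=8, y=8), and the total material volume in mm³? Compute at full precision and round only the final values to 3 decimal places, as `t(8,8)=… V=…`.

span = t_max - t_min = 4.08 - 0.64 = 3.440
L(8,8) = 92, L_eff = 1 - 92/255 = 0.639216 (inverted)
t(8,8) = 4.08 - 3.440·0.639216 = 1.881
Σt over all 11·9 pixels = 476834/2125 ≈ 224.3924706
V = pitch²·Σt = 0.58²·476834/2125 = 75.486

t(8,8)=1.881 V=75.486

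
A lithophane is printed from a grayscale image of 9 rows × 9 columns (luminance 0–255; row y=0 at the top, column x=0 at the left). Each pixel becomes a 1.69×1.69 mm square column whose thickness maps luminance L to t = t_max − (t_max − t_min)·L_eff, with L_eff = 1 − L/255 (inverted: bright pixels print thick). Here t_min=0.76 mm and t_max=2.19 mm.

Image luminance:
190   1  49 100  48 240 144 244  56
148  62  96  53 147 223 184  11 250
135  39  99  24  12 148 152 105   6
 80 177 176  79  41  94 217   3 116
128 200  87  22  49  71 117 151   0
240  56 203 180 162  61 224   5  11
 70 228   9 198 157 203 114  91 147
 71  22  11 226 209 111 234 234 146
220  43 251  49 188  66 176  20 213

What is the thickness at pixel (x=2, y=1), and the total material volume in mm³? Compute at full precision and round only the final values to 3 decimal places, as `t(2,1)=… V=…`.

span = t_max - t_min = 2.19 - 0.76 = 1.430
L(2,1) = 96, L_eff = 1 - 96/255 = 0.623529 (inverted)
t(2,1) = 2.19 - 1.430·0.623529 = 1.298
Σt over all 9·9 pixels = 2945869/25500 ≈ 115.5242745
V = pitch²·Σt = 1.69²·2945869/25500 = 329.949

t(2,1)=1.298 V=329.949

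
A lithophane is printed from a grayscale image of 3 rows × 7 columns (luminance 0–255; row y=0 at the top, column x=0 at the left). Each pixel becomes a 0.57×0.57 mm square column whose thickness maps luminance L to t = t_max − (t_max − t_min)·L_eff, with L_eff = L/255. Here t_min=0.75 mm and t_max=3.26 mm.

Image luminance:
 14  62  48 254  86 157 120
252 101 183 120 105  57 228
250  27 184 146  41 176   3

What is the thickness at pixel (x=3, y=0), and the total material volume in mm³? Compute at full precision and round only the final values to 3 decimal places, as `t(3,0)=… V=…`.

t(3,0)=0.760 V=13.883

span = t_max - t_min = 3.26 - 0.75 = 2.510
L(3,0) = 254, L_eff = 254/255 = 0.996078
t(3,0) = 3.26 - 2.510·0.996078 = 0.760
Σt over all 3·7 pixels = 272404/6375 ≈ 42.7300392
V = pitch²·Σt = 0.57²·272404/6375 = 13.883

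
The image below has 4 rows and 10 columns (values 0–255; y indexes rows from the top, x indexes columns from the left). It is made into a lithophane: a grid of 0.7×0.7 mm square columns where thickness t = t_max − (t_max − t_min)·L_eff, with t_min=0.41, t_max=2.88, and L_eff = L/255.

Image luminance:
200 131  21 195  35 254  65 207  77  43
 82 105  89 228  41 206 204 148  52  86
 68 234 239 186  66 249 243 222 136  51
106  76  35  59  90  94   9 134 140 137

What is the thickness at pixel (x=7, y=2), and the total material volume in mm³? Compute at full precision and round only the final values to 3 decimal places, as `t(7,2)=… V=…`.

t(7,2)=0.730 V=32.513

span = t_max - t_min = 2.88 - 0.41 = 2.470
L(7,2) = 222, L_eff = 222/255 = 0.870588
t(7,2) = 2.88 - 2.470·0.870588 = 0.730
Σt over all 4·10 pixels = 563993/8500 ≈ 66.3521176
V = pitch²·Σt = 0.7²·563993/8500 = 32.513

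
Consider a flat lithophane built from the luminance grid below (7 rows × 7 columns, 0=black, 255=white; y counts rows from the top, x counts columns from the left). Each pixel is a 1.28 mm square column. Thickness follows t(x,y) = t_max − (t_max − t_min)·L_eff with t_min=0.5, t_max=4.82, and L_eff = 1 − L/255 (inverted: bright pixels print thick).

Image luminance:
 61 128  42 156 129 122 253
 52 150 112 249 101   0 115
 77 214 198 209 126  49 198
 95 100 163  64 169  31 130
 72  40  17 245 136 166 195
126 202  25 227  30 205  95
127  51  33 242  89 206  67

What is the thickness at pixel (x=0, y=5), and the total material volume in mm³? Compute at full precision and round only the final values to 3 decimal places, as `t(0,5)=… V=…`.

span = t_max - t_min = 4.82 - 0.5 = 4.320
L(0,5) = 126, L_eff = 1 - 126/255 = 0.505882 (inverted)
t(0,5) = 4.82 - 4.320·0.505882 = 2.635
Σt over all 7·7 pixels = 542533/4250 ≈ 127.6548235
V = pitch²·Σt = 1.28²·542533/4250 = 209.150

t(0,5)=2.635 V=209.150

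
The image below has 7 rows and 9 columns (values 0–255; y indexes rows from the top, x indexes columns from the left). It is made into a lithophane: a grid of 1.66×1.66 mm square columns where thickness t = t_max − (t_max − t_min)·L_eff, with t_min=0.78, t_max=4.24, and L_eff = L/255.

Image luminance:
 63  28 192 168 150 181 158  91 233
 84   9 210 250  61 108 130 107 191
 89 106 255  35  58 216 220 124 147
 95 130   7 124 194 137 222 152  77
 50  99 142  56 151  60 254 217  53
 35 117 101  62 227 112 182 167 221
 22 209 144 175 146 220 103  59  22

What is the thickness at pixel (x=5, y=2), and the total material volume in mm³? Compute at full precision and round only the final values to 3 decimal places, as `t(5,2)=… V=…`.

t(5,2)=1.309 V=429.181

span = t_max - t_min = 4.24 - 0.78 = 3.460
L(5,2) = 216, L_eff = 216/255 = 0.847059
t(5,2) = 4.24 - 3.460·0.847059 = 1.309
Σt over all 7·9 pixels = 330966/2125 ≈ 155.7487059
V = pitch²·Σt = 1.66²·330966/2125 = 429.181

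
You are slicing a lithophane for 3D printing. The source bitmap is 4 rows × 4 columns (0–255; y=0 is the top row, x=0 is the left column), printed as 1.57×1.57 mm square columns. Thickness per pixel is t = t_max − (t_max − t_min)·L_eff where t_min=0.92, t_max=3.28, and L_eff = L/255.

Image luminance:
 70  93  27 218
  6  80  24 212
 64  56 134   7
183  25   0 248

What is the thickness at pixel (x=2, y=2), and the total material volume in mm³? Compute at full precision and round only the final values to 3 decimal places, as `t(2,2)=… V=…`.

t(2,2)=2.040 V=96.348

span = t_max - t_min = 3.28 - 0.92 = 2.360
L(2,2) = 134, L_eff = 134/255 = 0.525490
t(2,2) = 3.28 - 2.360·0.525490 = 2.040
Σt over all 4·4 pixels = 249187/6375 ≈ 39.0881569
V = pitch²·Σt = 1.57²·249187/6375 = 96.348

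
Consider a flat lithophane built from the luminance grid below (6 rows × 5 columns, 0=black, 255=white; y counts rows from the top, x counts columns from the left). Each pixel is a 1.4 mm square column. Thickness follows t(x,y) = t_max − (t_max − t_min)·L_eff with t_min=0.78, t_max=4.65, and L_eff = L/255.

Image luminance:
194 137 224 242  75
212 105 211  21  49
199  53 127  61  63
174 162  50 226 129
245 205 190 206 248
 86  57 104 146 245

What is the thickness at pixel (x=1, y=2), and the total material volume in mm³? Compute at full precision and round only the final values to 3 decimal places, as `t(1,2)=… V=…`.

t(1,2)=3.846 V=141.170

span = t_max - t_min = 4.65 - 0.78 = 3.870
L(1,2) = 53, L_eff = 53/255 = 0.207843
t(1,2) = 4.65 - 3.870·0.207843 = 3.846
Σt over all 6·5 pixels = 153054/2125 ≈ 72.0254118
V = pitch²·Σt = 1.4²·153054/2125 = 141.170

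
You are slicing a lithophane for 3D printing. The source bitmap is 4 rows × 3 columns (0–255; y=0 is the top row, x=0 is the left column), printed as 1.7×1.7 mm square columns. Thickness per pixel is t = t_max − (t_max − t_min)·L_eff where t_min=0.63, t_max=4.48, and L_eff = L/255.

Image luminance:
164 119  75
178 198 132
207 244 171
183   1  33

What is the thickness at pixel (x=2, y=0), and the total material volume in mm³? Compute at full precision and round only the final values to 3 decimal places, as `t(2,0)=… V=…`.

span = t_max - t_min = 4.48 - 0.63 = 3.850
L(2,0) = 75, L_eff = 75/255 = 0.294118
t(2,0) = 4.48 - 3.850·0.294118 = 3.348
Σt over all 4·3 pixels = 142891/5100 ≈ 28.0178431
V = pitch²·Σt = 1.7²·142891/5100 = 80.972

t(2,0)=3.348 V=80.972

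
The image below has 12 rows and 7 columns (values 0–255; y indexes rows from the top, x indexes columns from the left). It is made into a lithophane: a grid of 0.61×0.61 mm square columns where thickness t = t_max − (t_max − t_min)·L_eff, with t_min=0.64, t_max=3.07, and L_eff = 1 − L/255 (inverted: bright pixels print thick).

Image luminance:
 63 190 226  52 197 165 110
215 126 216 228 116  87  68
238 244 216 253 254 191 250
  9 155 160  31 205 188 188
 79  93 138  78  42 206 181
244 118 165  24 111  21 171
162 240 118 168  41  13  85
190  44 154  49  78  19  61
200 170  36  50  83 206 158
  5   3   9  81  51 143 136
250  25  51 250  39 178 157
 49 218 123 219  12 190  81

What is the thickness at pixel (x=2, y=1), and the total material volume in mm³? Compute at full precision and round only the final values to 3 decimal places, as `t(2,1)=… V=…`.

span = t_max - t_min = 3.07 - 0.64 = 2.430
L(2,1) = 216, L_eff = 1 - 216/255 = 0.152941 (inverted)
t(2,1) = 3.07 - 2.430·0.152941 = 2.698
Σt over all 12·7 pixels = 1340427/8500 ≈ 157.6972941
V = pitch²·Σt = 0.61²·1340427/8500 = 58.679

t(2,1)=2.698 V=58.679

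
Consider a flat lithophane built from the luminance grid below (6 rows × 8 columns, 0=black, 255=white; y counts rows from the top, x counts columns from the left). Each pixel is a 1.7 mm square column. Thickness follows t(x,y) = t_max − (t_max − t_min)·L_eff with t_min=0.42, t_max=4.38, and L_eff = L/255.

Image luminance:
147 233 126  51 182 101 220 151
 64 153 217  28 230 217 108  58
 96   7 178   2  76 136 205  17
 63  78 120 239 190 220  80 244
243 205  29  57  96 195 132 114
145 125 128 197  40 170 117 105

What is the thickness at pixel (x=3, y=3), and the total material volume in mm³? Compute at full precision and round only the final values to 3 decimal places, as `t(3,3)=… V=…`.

span = t_max - t_min = 4.38 - 0.42 = 3.960
L(3,3) = 239, L_eff = 239/255 = 0.937255
t(3,3) = 4.38 - 3.960·0.937255 = 0.668
Σt over all 6·8 pixels = 47541/425 ≈ 111.8611765
V = pitch²·Σt = 1.7²·47541/425 = 323.279

t(3,3)=0.668 V=323.279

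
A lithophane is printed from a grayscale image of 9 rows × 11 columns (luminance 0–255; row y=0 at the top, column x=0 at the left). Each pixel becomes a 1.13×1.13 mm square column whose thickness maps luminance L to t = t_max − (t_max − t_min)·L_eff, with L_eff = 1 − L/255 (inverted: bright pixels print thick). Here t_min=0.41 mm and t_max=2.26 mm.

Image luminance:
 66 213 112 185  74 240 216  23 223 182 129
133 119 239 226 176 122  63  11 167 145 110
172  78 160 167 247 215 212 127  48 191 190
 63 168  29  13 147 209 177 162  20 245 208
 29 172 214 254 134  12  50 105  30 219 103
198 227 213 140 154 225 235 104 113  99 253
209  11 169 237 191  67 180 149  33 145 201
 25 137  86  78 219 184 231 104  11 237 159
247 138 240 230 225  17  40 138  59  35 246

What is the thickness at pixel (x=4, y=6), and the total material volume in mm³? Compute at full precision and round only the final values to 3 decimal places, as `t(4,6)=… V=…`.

span = t_max - t_min = 2.26 - 0.41 = 1.850
L(4,6) = 191, L_eff = 1 - 191/255 = 0.250980 (inverted)
t(4,6) = 2.26 - 1.850·0.250980 = 1.796
Σt over all 9·11 pixels = 36959/255 ≈ 144.9372549
V = pitch²·Σt = 1.13²·36959/255 = 185.070

t(4,6)=1.796 V=185.070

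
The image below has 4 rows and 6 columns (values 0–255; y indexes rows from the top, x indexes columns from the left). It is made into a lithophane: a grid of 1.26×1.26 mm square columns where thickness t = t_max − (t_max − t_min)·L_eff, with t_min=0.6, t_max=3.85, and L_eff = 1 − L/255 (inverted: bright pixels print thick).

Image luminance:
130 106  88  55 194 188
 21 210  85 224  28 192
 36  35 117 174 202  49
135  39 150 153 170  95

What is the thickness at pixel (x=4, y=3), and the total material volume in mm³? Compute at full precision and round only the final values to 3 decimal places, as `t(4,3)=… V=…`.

span = t_max - t_min = 3.85 - 0.6 = 3.250
L(4,3) = 170, L_eff = 1 - 170/255 = 0.333333 (inverted)
t(4,3) = 3.85 - 3.250·0.333333 = 2.767
Σt over all 4·6 pixels = 13019/255 ≈ 51.0549020
V = pitch²·Σt = 1.26²·13019/255 = 81.055

t(4,3)=2.767 V=81.055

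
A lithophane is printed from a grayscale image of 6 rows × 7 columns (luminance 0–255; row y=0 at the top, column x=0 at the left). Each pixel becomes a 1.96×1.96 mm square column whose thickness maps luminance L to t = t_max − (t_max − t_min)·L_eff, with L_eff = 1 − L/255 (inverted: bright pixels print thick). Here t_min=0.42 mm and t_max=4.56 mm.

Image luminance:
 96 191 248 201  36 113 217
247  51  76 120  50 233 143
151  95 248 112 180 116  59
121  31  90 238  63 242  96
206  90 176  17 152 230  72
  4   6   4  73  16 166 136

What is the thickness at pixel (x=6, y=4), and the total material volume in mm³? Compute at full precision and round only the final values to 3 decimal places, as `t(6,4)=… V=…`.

span = t_max - t_min = 4.56 - 0.42 = 4.140
L(6,4) = 72, L_eff = 1 - 72/255 = 0.717647 (inverted)
t(6,4) = 4.56 - 4.140·0.717647 = 1.589
Σt over all 6·7 pixels = 217299/2125 ≈ 102.2583529
V = pitch²·Σt = 1.96²·217299/2125 = 392.836

t(6,4)=1.589 V=392.836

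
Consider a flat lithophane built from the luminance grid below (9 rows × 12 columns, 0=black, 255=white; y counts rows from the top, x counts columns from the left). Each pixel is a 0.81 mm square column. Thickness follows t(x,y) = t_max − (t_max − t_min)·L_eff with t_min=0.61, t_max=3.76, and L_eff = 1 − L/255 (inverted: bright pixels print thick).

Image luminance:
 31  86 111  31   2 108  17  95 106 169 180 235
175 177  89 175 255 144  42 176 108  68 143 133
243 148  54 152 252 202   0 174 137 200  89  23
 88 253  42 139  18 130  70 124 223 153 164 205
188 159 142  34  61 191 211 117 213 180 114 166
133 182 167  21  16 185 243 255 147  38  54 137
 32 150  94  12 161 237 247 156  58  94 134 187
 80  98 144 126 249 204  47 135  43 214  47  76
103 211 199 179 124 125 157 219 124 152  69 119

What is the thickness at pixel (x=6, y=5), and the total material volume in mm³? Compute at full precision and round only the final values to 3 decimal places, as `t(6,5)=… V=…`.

t(6,5)=3.612 V=159.114

span = t_max - t_min = 3.76 - 0.61 = 3.150
L(6,5) = 243, L_eff = 1 - 243/255 = 0.047059 (inverted)
t(6,5) = 3.76 - 3.150·0.047059 = 3.612
Σt over all 9·12 pixels = 16491/68 ≈ 242.5147059
V = pitch²·Σt = 0.81²·16491/68 = 159.114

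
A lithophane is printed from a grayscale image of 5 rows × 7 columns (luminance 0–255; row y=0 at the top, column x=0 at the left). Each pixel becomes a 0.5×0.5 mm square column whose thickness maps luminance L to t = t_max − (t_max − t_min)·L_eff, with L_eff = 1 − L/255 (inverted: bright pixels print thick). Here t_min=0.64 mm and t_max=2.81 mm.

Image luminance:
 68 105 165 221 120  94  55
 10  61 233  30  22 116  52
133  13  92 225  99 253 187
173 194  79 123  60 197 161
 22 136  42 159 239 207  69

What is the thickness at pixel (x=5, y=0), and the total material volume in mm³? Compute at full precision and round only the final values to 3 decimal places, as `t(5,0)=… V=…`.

t(5,0)=1.440 V=14.567

span = t_max - t_min = 2.81 - 0.64 = 2.170
L(5,0) = 94, L_eff = 1 - 94/255 = 0.631373 (inverted)
t(5,0) = 2.81 - 2.170·0.631373 = 1.440
Σt over all 5·7 pixels = 99057/1700 ≈ 58.2688235
V = pitch²·Σt = 0.5²·99057/1700 = 14.567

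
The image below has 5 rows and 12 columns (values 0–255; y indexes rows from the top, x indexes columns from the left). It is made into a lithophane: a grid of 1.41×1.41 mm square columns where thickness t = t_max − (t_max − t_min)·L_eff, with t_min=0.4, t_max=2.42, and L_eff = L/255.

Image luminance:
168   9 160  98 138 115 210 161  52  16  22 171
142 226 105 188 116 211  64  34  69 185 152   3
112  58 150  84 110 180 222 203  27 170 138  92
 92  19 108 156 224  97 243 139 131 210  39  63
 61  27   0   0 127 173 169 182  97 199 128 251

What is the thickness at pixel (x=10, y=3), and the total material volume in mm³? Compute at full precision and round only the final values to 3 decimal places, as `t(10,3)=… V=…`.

span = t_max - t_min = 2.42 - 0.4 = 2.020
L(10,3) = 39, L_eff = 39/255 = 0.152941
t(10,3) = 2.42 - 2.020·0.152941 = 2.111
Σt over all 5·12 pixels = 185734/2125 ≈ 87.4042353
V = pitch²·Σt = 1.41²·185734/2125 = 173.768

t(10,3)=2.111 V=173.768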